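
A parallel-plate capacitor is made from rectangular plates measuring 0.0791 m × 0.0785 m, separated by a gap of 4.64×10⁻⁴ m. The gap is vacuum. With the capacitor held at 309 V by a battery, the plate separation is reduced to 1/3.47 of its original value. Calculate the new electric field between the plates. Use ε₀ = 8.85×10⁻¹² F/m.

A = 0.0791 × 0.0785 m² = 6.21×10⁻³ m².
Initially C₁ = ε₀A/d = 8.85×10⁻¹² × 6.21×10⁻³ / 4.64×10⁻⁴ = 1.18×10⁻¹⁰ F.
E₁ = 6.66×10⁵ V/m.
Battery connected ⇒ V is held fixed. E = V/d, so E₂/E₁ = d₁/d₂ = 3.47.
E₂ = 3.47 × 6.66×10⁵ = 2.31×10⁶ V/m.

2.31 MV/m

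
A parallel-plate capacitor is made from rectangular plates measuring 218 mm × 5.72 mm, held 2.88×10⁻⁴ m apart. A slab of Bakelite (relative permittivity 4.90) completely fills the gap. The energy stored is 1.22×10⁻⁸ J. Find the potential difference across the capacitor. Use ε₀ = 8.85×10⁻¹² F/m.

A = 218 × 5.72 mm² = 1.25×10⁻³ m².
C = κε₀A/d = 4.90 × 8.85×10⁻¹² × 1.25×10⁻³ / 2.88×10⁻⁴ = 1.88×10⁻¹⁰ F.
V = √(2U/C) = √(2 × 1.22×10⁻⁸ / 1.88×10⁻¹⁰) = 11.4 V.

11.4 V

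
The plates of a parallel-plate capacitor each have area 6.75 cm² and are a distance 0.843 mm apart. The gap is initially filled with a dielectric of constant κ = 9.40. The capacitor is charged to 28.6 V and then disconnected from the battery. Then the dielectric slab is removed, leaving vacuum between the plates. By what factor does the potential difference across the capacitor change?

Isolated ⇒ Q is held fixed.
C₂ = 0.106 C₁ and V = Q/C, so V₂/V₁ = C₁/C₂ = 9.40.

9.40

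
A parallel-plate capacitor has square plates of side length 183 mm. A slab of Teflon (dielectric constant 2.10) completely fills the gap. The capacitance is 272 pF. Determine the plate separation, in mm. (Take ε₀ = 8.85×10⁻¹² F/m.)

2.29 mm

A = (183 mm)² = 3.35×10⁻² m².
d = κε₀A/C = 2.10 × 8.85×10⁻¹² × 3.35×10⁻² / 2.72×10⁻¹⁰ = 2.29×10⁻³ m.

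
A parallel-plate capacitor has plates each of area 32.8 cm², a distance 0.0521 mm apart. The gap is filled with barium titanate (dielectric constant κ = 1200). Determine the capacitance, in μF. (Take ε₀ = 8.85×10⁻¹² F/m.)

A = 32.8 cm² = 3.28×10⁻³ m².
C = κε₀A/d = 1200 × 8.85×10⁻¹² × 3.28×10⁻³ / 5.21×10⁻⁵ = 6.69×10⁻⁷ F.

0.669 μF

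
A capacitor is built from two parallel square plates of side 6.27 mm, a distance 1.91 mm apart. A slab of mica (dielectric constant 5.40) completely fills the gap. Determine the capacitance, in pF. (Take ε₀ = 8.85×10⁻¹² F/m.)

C ≈ 0.984 pF

A = (6.27 mm)² = 3.93×10⁻⁵ m².
C = κε₀A/d = 5.40 × 8.85×10⁻¹² × 3.93×10⁻⁵ / 1.91×10⁻³ = 9.84×10⁻¹³ F.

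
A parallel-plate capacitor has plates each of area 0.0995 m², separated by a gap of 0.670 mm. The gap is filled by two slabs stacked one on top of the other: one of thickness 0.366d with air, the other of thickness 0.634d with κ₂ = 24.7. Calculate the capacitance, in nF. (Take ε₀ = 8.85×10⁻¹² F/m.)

3.36 nF

Stacked slabs ⇒ two capacitors in series, each with the full plate area.
C₁ = κ₁ε₀A/d₁ = 1.00 × 8.85×10⁻¹² × 9.95×10⁻² / 2.45×10⁻⁴ = 3.59×10⁻⁹ F.
C₂ = κ₂ε₀A/d₂ = 24.7 × 8.85×10⁻¹² × 9.95×10⁻² / 4.25×10⁻⁴ = 5.12×10⁻⁸ F.
C = (1/C₁ + 1/C₂)⁻¹ = 3.36×10⁻⁹ F.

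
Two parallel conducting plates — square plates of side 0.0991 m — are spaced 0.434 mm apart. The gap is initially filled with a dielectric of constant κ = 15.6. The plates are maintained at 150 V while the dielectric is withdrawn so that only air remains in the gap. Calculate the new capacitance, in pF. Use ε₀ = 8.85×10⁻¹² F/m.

C ≈ 200 pF

A = (0.0991 m)² = 9.82×10⁻³ m².
Initially C₁ = κε₀A/d = 15.6 × 8.85×10⁻¹² × 9.82×10⁻³ / 4.34×10⁻⁴ = 3.12×10⁻⁹ F.
C = κε₀A/d scales with κ, so C₂/C₁ = 1/κ = 1/15.6 = 0.0641.
C₂ = 0.0641 × 3.12×10⁻⁹ = 2.00×10⁻¹⁰ F.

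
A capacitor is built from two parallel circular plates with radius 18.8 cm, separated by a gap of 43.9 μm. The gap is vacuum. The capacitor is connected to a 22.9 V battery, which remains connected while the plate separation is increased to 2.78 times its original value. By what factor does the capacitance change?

C₂/C₁ ≈ 0.360

C = ε₀A/d scales as 1/d, so C₂/C₁ = d₁/d₂ = 1/2.78 = 0.360.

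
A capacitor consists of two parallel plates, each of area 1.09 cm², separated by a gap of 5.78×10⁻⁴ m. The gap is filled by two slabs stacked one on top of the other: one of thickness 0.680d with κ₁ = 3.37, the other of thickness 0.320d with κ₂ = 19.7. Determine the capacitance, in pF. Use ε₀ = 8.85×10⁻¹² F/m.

A = 1.09 cm² = 1.09×10⁻⁴ m².
Stacked slabs ⇒ two capacitors in series, each with the full plate area.
C₁ = κ₁ε₀A/d₁ = 3.37 × 8.85×10⁻¹² × 1.09×10⁻⁴ / 3.93×10⁻⁴ = 8.27×10⁻¹² F.
C₂ = κ₂ε₀A/d₂ = 19.7 × 8.85×10⁻¹² × 1.09×10⁻⁴ / 1.85×10⁻⁴ = 1.03×10⁻¹⁰ F.
C = (1/C₁ + 1/C₂)⁻¹ = 7.65×10⁻¹² F.

7.65 pF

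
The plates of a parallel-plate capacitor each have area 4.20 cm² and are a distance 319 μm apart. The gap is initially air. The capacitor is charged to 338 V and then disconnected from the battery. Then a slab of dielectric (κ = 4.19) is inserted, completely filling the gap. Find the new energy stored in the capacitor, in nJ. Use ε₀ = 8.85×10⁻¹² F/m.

U ≈ 159 nJ

A = 4.20 cm² = 4.20×10⁻⁴ m².
Initially C₁ = ε₀A/d = 8.85×10⁻¹² × 4.20×10⁻⁴ / 3.19×10⁻⁴ = 1.17×10⁻¹¹ F.
U₁ = 6.66×10⁻⁷ J.
Isolated ⇒ Q is held fixed. C₂ = 4.19 C₁ and U = Q²/(2C), so U₂/U₁ = C₁/C₂ = 0.239.
U₂ = 0.239 × 6.66×10⁻⁷ = 1.59×10⁻⁷ J.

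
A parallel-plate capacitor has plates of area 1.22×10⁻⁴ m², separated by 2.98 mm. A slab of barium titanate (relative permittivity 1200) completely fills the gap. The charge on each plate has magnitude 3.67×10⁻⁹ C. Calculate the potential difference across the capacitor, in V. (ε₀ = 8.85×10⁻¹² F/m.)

C = κε₀A/d = 1200 × 8.85×10⁻¹² × 1.22×10⁻⁴ / 2.98×10⁻³ = 4.35×10⁻¹⁰ F.
V = Q/C = 3.67×10⁻⁹ / 4.35×10⁻¹⁰ = 8.44 V.

8.44 V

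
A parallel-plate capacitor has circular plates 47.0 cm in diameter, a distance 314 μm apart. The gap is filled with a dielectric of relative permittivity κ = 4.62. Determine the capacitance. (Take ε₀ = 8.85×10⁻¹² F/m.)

A = π(47.0/2 cm)² = 0.173 m².
C = κε₀A/d = 4.62 × 8.85×10⁻¹² × 0.173 / 3.14×10⁻⁴ = 2.26×10⁻⁸ F.

22.6 nF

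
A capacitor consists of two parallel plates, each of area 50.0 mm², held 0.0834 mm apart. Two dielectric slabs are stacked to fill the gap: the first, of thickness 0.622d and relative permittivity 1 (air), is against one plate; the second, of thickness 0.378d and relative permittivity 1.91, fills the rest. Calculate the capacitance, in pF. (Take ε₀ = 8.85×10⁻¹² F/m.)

6.47 pF

A = 50.0 mm² = 5.00×10⁻⁵ m².
Stacked slabs ⇒ two capacitors in series, each with the full plate area.
C₁ = κ₁ε₀A/d₁ = 1.00 × 8.85×10⁻¹² × 5.00×10⁻⁵ / 5.19×10⁻⁵ = 8.53×10⁻¹² F.
C₂ = κ₂ε₀A/d₂ = 1.91 × 8.85×10⁻¹² × 5.00×10⁻⁵ / 3.15×10⁻⁵ = 2.68×10⁻¹¹ F.
C = (1/C₁ + 1/C₂)⁻¹ = 6.47×10⁻¹² F.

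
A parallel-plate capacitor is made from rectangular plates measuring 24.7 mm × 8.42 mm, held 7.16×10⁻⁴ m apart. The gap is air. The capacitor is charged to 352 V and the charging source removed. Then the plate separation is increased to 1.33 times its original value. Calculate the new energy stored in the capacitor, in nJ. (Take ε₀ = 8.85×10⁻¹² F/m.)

A = 24.7 × 8.42 mm² = 2.08×10⁻⁴ m².
Initially C₁ = ε₀A/d = 8.85×10⁻¹² × 2.08×10⁻⁴ / 7.16×10⁻⁴ = 2.57×10⁻¹² F.
U₁ = 1.59×10⁻⁷ J.
Isolated ⇒ Q is held fixed. C₂ = 0.752 C₁ and U = Q²/(2C), so U₂/U₁ = C₁/C₂ = 1.33.
U₂ = 1.33 × 1.59×10⁻⁷ = 2.12×10⁻⁷ J.

U ≈ 212 nJ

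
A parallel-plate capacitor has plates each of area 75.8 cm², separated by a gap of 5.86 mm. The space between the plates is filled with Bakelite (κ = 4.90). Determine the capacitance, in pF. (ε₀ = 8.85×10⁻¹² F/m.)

A = 75.8 cm² = 7.58×10⁻³ m².
C = κε₀A/d = 4.90 × 8.85×10⁻¹² × 7.58×10⁻³ / 5.86×10⁻³ = 5.61×10⁻¹¹ F.

C ≈ 56.1 pF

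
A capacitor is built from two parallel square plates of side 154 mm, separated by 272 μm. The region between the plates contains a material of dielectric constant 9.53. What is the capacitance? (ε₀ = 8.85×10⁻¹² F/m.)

C ≈ 7.35 nF

A = (154 mm)² = 2.37×10⁻² m².
C = κε₀A/d = 9.53 × 8.85×10⁻¹² × 2.37×10⁻² / 2.72×10⁻⁴ = 7.35×10⁻⁹ F.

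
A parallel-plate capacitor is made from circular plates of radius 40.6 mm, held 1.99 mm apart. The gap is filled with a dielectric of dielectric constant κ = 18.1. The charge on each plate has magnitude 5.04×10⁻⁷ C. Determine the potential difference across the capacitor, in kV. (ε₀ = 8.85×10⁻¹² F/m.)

A = π(40.6 mm)² = 5.18×10⁻³ m².
C = κε₀A/d = 18.1 × 8.85×10⁻¹² × 5.18×10⁻³ / 1.99×10⁻³ = 4.17×10⁻¹⁰ F.
V = Q/C = 5.04×10⁻⁷ / 4.17×10⁻¹⁰ = 1.21×10³ V.

1.21 kV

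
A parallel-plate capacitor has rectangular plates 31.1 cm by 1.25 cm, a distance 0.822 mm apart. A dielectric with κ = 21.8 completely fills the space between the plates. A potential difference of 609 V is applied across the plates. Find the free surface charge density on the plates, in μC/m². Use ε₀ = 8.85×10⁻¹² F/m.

143 μC/m²

A = 31.1 × 1.25 cm² = 3.89×10⁻³ m².
C = κε₀A/d = 21.8 × 8.85×10⁻¹² × 3.89×10⁻³ / 8.22×10⁻⁴ = 9.12×10⁻¹⁰ F.
σ = Q/A = CV/A = 9.12×10⁻¹⁰ × 609 / 3.89×10⁻³ = 1.43×10⁻⁴ C/m².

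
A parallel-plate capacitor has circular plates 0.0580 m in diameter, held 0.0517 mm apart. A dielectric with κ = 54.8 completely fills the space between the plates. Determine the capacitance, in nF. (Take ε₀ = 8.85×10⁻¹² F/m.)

24.8 nF

A = π(0.0580/2 m)² = 2.64×10⁻³ m².
C = κε₀A/d = 54.8 × 8.85×10⁻¹² × 2.64×10⁻³ / 5.17×10⁻⁵ = 2.48×10⁻⁸ F.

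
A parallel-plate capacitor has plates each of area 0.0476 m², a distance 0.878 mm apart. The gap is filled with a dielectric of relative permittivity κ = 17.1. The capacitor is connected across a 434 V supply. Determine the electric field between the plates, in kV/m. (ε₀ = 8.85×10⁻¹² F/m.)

E = V/d = 434 / 8.78×10⁻⁴ = 4.94×10⁵ V/m.

494 kV/m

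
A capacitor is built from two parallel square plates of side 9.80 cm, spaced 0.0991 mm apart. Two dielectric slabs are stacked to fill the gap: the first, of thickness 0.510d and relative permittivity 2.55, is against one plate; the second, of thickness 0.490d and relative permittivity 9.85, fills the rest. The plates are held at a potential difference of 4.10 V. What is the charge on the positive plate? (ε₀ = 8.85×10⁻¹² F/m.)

14.1 nC

A = (9.80 cm)² = 9.60×10⁻³ m².
Stacked slabs ⇒ two capacitors in series, each with the full plate area.
C₁ = κ₁ε₀A/d₁ = 2.55 × 8.85×10⁻¹² × 9.60×10⁻³ / 5.05×10⁻⁵ = 4.29×10⁻⁹ F.
C₂ = κ₂ε₀A/d₂ = 9.85 × 8.85×10⁻¹² × 9.60×10⁻³ / 4.86×10⁻⁵ = 1.72×10⁻⁸ F.
C = (1/C₁ + 1/C₂)⁻¹ = 3.43×10⁻⁹ F.
Q = CV = 3.43×10⁻⁹ × 4.10 = 1.41×10⁻⁸ C.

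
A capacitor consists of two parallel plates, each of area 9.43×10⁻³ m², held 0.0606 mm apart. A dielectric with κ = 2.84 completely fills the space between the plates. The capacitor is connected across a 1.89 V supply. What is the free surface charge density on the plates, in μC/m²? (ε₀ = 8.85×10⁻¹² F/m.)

0.784 μC/m²

C = κε₀A/d = 2.84 × 8.85×10⁻¹² × 9.43×10⁻³ / 6.06×10⁻⁵ = 3.91×10⁻⁹ F.
σ = Q/A = CV/A = 3.91×10⁻⁹ × 1.89 / 9.43×10⁻³ = 7.84×10⁻⁷ C/m².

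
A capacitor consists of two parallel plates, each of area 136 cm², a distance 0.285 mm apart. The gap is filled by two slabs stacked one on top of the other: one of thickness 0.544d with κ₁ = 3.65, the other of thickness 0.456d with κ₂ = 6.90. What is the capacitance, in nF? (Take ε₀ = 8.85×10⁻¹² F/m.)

A = 136 cm² = 1.36×10⁻² m².
Stacked slabs ⇒ two capacitors in series, each with the full plate area.
C₁ = κ₁ε₀A/d₁ = 3.65 × 8.85×10⁻¹² × 1.36×10⁻² / 1.55×10⁻⁴ = 2.83×10⁻⁹ F.
C₂ = κ₂ε₀A/d₂ = 6.90 × 8.85×10⁻¹² × 1.36×10⁻² / 1.30×10⁻⁴ = 6.39×10⁻⁹ F.
C = (1/C₁ + 1/C₂)⁻¹ = 1.96×10⁻⁹ F.

1.96 nF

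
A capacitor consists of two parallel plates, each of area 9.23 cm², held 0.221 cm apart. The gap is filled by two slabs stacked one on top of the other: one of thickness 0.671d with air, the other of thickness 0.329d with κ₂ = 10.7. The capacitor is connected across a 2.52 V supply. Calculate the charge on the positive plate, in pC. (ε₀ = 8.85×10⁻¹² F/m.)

13.3 pC

A = 9.23 cm² = 9.23×10⁻⁴ m².
Stacked slabs ⇒ two capacitors in series, each with the full plate area.
C₁ = κ₁ε₀A/d₁ = 1.00 × 8.85×10⁻¹² × 9.23×10⁻⁴ / 1.48×10⁻³ = 5.51×10⁻¹² F.
C₂ = κ₂ε₀A/d₂ = 10.7 × 8.85×10⁻¹² × 9.23×10⁻⁴ / 7.27×10⁻⁴ = 1.20×10⁻¹⁰ F.
C = (1/C₁ + 1/C₂)⁻¹ = 5.27×10⁻¹² F.
Q = CV = 5.27×10⁻¹² × 2.52 = 1.33×10⁻¹¹ C.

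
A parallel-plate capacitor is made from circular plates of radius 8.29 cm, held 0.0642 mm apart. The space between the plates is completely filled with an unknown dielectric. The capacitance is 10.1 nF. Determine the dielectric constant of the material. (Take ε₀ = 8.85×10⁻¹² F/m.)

A = π(8.29 cm)² = 2.16×10⁻² m².
κ = Cd/(ε₀A) = 1.01×10⁻⁸ × 6.42×10⁻⁵ / (8.85×10⁻¹² × 2.16×10⁻²) = 3.39.

κ ≈ 3.39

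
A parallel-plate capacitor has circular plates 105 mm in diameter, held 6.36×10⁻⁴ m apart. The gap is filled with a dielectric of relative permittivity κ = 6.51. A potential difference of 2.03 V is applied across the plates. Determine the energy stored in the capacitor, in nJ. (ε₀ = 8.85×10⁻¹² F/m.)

U ≈ 1.62 nJ

A = π(105/2 mm)² = 8.66×10⁻³ m².
C = κε₀A/d = 6.51 × 8.85×10⁻¹² × 8.66×10⁻³ / 6.36×10⁻⁴ = 7.84×10⁻¹⁰ F.
U = ½CV² = ½ × 7.84×10⁻¹⁰ × (2.03)² = 1.62×10⁻⁹ J.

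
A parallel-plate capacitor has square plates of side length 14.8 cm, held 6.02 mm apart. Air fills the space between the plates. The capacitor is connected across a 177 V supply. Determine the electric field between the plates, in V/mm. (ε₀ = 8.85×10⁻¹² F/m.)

E ≈ 29.4 V/mm

E = V/d = 177 / 6.02×10⁻³ = 2.94×10⁴ V/m.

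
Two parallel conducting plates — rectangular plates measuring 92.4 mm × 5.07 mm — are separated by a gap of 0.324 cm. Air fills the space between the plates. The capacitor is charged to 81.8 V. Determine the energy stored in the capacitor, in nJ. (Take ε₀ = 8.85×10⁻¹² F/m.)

A = 92.4 × 5.07 mm² = 4.68×10⁻⁴ m².
C = ε₀A/d = 8.85×10⁻¹² × 4.68×10⁻⁴ / 3.24×10⁻³ = 1.28×10⁻¹² F.
U = ½CV² = ½ × 1.28×10⁻¹² × (81.8)² = 4.28×10⁻⁹ J.

U ≈ 4.28 nJ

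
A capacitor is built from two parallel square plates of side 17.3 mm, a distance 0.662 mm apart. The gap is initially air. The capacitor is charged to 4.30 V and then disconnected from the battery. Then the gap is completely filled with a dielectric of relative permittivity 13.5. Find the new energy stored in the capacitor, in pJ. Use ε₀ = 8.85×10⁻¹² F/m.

A = (17.3 mm)² = 2.99×10⁻⁴ m².
Initially C₁ = ε₀A/d = 8.85×10⁻¹² × 2.99×10⁻⁴ / 6.62×10⁻⁴ = 4.00×10⁻¹² F.
U₁ = 3.70×10⁻¹¹ J.
Isolated ⇒ Q is held fixed. C₂ = 13.5 C₁ and U = Q²/(2C), so U₂/U₁ = C₁/C₂ = 0.0741.
U₂ = 0.0741 × 3.70×10⁻¹¹ = 2.74×10⁻¹² J.

U ≈ 2.74 pJ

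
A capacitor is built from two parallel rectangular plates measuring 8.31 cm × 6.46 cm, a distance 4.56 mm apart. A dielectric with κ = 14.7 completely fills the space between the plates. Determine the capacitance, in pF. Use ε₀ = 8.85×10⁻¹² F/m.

A = 8.31 × 6.46 cm² = 5.37×10⁻³ m².
C = κε₀A/d = 14.7 × 8.85×10⁻¹² × 5.37×10⁻³ / 4.56×10⁻³ = 1.53×10⁻¹⁰ F.

153 pF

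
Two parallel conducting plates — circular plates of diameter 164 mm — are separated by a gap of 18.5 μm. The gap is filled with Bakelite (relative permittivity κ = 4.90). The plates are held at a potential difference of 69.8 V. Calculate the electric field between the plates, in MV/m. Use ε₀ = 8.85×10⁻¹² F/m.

3.77 MV/m

E = V/d = 69.8 / 1.85×10⁻⁵ = 3.77×10⁶ V/m.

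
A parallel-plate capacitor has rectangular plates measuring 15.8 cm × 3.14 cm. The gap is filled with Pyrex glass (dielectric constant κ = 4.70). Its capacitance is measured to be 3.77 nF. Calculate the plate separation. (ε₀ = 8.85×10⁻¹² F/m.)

A = 15.8 × 3.14 cm² = 4.96×10⁻³ m².
d = κε₀A/C = 4.70 × 8.85×10⁻¹² × 4.96×10⁻³ / 3.77×10⁻⁹ = 5.47×10⁻⁵ m.

d ≈ 54.7 μm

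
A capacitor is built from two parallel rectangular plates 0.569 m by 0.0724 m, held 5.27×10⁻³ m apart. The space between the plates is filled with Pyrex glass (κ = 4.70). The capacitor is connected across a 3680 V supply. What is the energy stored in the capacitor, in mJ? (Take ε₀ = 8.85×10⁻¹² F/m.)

A = 0.569 × 0.0724 m² = 4.12×10⁻² m².
C = κε₀A/d = 4.70 × 8.85×10⁻¹² × 4.12×10⁻² / 5.27×10⁻³ = 3.25×10⁻¹⁰ F.
U = ½CV² = ½ × 3.25×10⁻¹⁰ × (3680)² = 2.20×10⁻³ J.

2.20 mJ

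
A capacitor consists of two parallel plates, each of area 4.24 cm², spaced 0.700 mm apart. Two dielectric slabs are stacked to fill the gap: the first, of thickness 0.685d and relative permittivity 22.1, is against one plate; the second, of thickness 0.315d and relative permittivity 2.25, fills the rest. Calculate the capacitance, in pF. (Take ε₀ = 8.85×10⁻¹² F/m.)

C ≈ 31.3 pF

A = 4.24 cm² = 4.24×10⁻⁴ m².
Stacked slabs ⇒ two capacitors in series, each with the full plate area.
C₁ = κ₁ε₀A/d₁ = 22.1 × 8.85×10⁻¹² × 4.24×10⁻⁴ / 4.79×10⁻⁴ = 1.73×10⁻¹⁰ F.
C₂ = κ₂ε₀A/d₂ = 2.25 × 8.85×10⁻¹² × 4.24×10⁻⁴ / 2.20×10⁻⁴ = 3.83×10⁻¹¹ F.
C = (1/C₁ + 1/C₂)⁻¹ = 3.13×10⁻¹¹ F.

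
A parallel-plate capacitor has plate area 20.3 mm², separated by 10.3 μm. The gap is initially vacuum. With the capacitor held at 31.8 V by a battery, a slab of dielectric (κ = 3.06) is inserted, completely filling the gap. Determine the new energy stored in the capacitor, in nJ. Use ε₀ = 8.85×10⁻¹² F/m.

A = 20.3 mm² = 2.03×10⁻⁵ m².
Initially C₁ = ε₀A/d = 8.85×10⁻¹² × 2.03×10⁻⁵ / 1.03×10⁻⁵ = 1.74×10⁻¹¹ F.
U₁ = 8.82×10⁻⁹ J.
Battery connected ⇒ V is held fixed. C₂ = 3.06 C₁ and U = ½CV², so U₂/U₁ = C₂/C₁ = 3.06.
U₂ = 3.06 × 8.82×10⁻⁹ = 2.70×10⁻⁸ J.

27.0 nJ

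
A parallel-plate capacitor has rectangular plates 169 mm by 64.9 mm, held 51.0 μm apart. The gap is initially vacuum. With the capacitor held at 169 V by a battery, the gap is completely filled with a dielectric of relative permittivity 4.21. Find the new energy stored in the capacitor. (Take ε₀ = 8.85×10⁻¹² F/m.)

U ≈ 114 μJ

A = 169 × 64.9 mm² = 1.10×10⁻² m².
Initially C₁ = ε₀A/d = 8.85×10⁻¹² × 1.10×10⁻² / 5.10×10⁻⁵ = 1.90×10⁻⁹ F.
U₁ = 2.72×10⁻⁵ J.
Battery connected ⇒ V is held fixed. C₂ = 4.21 C₁ and U = ½CV², so U₂/U₁ = C₂/C₁ = 4.21.
U₂ = 4.21 × 2.72×10⁻⁵ = 1.14×10⁻⁴ J.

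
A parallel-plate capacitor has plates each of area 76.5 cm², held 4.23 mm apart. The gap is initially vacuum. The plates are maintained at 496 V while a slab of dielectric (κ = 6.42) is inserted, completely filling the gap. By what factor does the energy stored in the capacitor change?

Battery connected ⇒ V is held fixed.
C₂ = 6.42 C₁ and U = ½CV², so U₂/U₁ = C₂/C₁ = 6.42.

6.42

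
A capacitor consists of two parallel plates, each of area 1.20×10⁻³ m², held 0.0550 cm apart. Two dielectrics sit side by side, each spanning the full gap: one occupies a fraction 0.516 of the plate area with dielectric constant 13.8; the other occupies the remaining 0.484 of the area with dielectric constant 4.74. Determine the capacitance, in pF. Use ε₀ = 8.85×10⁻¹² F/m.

C ≈ 182 pF

Side-by-side slabs ⇒ two capacitors in parallel, each spanning the full gap.
C₁ = κ₁ε₀A₁/d = 13.8 × 8.85×10⁻¹² × 6.19×10⁻⁴ / 5.50×10⁻⁴ = 1.37×10⁻¹⁰ F.
C₂ = κ₂ε₀A₂/d = 4.74 × 8.85×10⁻¹² × 5.81×10⁻⁴ / 5.50×10⁻⁴ = 4.43×10⁻¹¹ F.
C = C₁ + C₂ = 1.82×10⁻¹⁰ F.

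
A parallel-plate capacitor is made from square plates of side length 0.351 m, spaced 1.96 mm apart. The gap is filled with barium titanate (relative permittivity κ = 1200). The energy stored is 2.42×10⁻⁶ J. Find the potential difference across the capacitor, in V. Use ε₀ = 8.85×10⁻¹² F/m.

2.69 V

A = (0.351 m)² = 0.123 m².
C = κε₀A/d = 1200 × 8.85×10⁻¹² × 0.123 / 1.96×10⁻³ = 6.68×10⁻⁷ F.
V = √(2U/C) = √(2 × 2.42×10⁻⁶ / 6.68×10⁻⁷) = 2.69 V.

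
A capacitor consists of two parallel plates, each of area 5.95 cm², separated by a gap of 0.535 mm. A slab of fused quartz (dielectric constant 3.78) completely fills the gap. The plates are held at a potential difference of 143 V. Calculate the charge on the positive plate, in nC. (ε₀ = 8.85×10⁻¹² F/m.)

Q ≈ 5.32 nC

A = 5.95 cm² = 5.95×10⁻⁴ m².
C = κε₀A/d = 3.78 × 8.85×10⁻¹² × 5.95×10⁻⁴ / 5.35×10⁻⁴ = 3.72×10⁻¹¹ F.
Q = CV = 3.72×10⁻¹¹ × 143 = 5.32×10⁻⁹ C.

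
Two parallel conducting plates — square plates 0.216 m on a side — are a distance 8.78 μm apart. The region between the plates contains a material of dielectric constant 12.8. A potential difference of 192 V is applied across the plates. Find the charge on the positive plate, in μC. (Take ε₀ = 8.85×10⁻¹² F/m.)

116 μC

A = (0.216 m)² = 4.67×10⁻² m².
C = κε₀A/d = 12.8 × 8.85×10⁻¹² × 4.67×10⁻² / 8.78×10⁻⁶ = 6.02×10⁻⁷ F.
Q = CV = 6.02×10⁻⁷ × 192 = 1.16×10⁻⁴ C.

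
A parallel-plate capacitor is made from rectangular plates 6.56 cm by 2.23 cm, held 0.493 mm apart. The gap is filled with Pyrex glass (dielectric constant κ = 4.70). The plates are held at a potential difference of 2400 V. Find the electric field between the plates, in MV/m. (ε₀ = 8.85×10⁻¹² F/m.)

E ≈ 4.87 MV/m

E = V/d = 2400 / 4.93×10⁻⁴ = 4.87×10⁶ V/m.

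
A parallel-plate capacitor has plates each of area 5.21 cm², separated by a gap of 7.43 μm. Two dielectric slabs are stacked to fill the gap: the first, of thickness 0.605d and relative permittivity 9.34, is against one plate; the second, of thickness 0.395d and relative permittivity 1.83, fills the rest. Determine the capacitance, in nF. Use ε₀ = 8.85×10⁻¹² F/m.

A = 5.21 cm² = 5.21×10⁻⁴ m².
Stacked slabs ⇒ two capacitors in series, each with the full plate area.
C₁ = κ₁ε₀A/d₁ = 9.34 × 8.85×10⁻¹² × 5.21×10⁻⁴ / 4.50×10⁻⁶ = 9.58×10⁻⁹ F.
C₂ = κ₂ε₀A/d₂ = 1.83 × 8.85×10⁻¹² × 5.21×10⁻⁴ / 2.93×10⁻⁶ = 2.88×10⁻⁹ F.
C = (1/C₁ + 1/C₂)⁻¹ = 2.21×10⁻⁹ F.

2.21 nF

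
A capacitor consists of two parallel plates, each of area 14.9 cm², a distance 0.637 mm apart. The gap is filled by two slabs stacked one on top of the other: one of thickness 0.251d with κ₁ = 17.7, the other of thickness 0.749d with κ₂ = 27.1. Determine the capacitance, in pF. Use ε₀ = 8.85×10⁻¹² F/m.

A = 14.9 cm² = 1.49×10⁻³ m².
Stacked slabs ⇒ two capacitors in series, each with the full plate area.
C₁ = κ₁ε₀A/d₁ = 17.7 × 8.85×10⁻¹² × 1.49×10⁻³ / 1.60×10⁻⁴ = 1.46×10⁻⁹ F.
C₂ = κ₂ε₀A/d₂ = 27.1 × 8.85×10⁻¹² × 1.49×10⁻³ / 4.77×10⁻⁴ = 7.49×10⁻¹⁰ F.
C = (1/C₁ + 1/C₂)⁻¹ = 4.95×10⁻¹⁰ F.

C ≈ 495 pF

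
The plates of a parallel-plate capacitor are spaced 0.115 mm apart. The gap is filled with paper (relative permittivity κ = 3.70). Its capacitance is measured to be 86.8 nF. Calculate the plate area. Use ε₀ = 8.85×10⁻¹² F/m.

0.305 m²

A = Cd/(κε₀) = 8.68×10⁻⁸ × 1.15×10⁻⁴ / (3.70 × 8.85×10⁻¹²) = 0.305 m².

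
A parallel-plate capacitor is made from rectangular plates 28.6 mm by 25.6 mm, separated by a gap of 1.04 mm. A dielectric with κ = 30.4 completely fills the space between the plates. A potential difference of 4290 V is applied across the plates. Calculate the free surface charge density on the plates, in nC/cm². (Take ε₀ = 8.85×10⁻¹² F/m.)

111 nC/cm²

A = 28.6 × 25.6 mm² = 7.32×10⁻⁴ m².
C = κε₀A/d = 30.4 × 8.85×10⁻¹² × 7.32×10⁻⁴ / 1.04×10⁻³ = 1.89×10⁻¹⁰ F.
σ = Q/A = CV/A = 1.89×10⁻¹⁰ × 4290 / 7.32×10⁻⁴ = 1.11×10⁻³ C/m².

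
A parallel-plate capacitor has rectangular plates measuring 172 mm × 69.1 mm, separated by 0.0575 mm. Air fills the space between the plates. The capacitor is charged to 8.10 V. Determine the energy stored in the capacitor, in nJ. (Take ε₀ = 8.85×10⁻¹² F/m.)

60.0 nJ

A = 172 × 69.1 mm² = 1.19×10⁻² m².
C = ε₀A/d = 8.85×10⁻¹² × 1.19×10⁻² / 5.75×10⁻⁵ = 1.83×10⁻⁹ F.
U = ½CV² = ½ × 1.83×10⁻⁹ × (8.10)² = 6.00×10⁻⁸ J.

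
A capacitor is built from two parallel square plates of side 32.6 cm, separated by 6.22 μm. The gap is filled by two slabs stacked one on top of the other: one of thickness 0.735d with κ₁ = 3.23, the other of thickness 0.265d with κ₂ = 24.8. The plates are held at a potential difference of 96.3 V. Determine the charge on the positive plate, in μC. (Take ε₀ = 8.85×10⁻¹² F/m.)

A = (32.6 cm)² = 0.106 m².
Stacked slabs ⇒ two capacitors in series, each with the full plate area.
C₁ = κ₁ε₀A/d₁ = 3.23 × 8.85×10⁻¹² × 0.106 / 4.57×10⁻⁶ = 6.65×10⁻⁷ F.
C₂ = κ₂ε₀A/d₂ = 24.8 × 8.85×10⁻¹² × 0.106 / 1.65×10⁻⁶ = 1.42×10⁻⁵ F.
C = (1/C₁ + 1/C₂)⁻¹ = 6.35×10⁻⁷ F.
Q = CV = 6.35×10⁻⁷ × 96.3 = 6.11×10⁻⁵ C.

Q ≈ 61.1 μC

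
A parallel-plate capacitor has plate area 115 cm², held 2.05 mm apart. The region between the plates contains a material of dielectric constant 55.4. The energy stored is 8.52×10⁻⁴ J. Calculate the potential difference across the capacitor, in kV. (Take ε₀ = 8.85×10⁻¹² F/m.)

A = 115 cm² = 1.15×10⁻² m².
C = κε₀A/d = 55.4 × 8.85×10⁻¹² × 1.15×10⁻² / 2.05×10⁻³ = 2.75×10⁻⁹ F.
V = √(2U/C) = √(2 × 8.52×10⁻⁴ / 2.75×10⁻⁹) = 7.87×10² V.

V ≈ 0.787 kV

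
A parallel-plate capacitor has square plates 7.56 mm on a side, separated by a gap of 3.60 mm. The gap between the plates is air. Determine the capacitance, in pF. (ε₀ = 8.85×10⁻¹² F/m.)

A = (7.56 mm)² = 5.72×10⁻⁵ m².
C = ε₀A/d = 8.85×10⁻¹² × 5.72×10⁻⁵ / 3.60×10⁻³ = 1.41×10⁻¹³ F.

0.141 pF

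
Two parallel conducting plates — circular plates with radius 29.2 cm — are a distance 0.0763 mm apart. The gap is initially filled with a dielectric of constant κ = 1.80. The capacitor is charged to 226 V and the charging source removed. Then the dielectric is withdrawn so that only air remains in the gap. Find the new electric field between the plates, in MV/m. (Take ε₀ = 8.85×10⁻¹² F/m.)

A = π(29.2 cm)² = 0.268 m².
Initially C₁ = κε₀A/d = 1.80 × 8.85×10⁻¹² × 0.268 / 7.63×10⁻⁵ = 5.59×10⁻⁸ F.
E₁ = 2.96×10⁶ V/m.
Isolated ⇒ Q is held fixed. V₂ = Q/C₂ = V₁/0.556; E = V/d, so E₂/E₁ = (V₂/V₁)(d₁/d₂) = 1.80.
E₂ = 1.80 × 2.96×10⁶ = 5.33×10⁶ V/m.

E ≈ 5.33 MV/m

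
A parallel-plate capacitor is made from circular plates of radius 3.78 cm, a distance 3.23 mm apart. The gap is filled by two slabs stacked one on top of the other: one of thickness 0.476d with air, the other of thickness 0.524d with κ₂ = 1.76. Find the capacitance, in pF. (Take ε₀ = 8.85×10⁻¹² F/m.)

A = π(3.78 cm)² = 4.49×10⁻³ m².
Stacked slabs ⇒ two capacitors in series, each with the full plate area.
C₁ = κ₁ε₀A/d₁ = 1.00 × 8.85×10⁻¹² × 4.49×10⁻³ / 1.54×10⁻³ = 2.58×10⁻¹¹ F.
C₂ = κ₂ε₀A/d₂ = 1.76 × 8.85×10⁻¹² × 4.49×10⁻³ / 1.69×10⁻³ = 4.13×10⁻¹¹ F.
C = (1/C₁ + 1/C₂)⁻¹ = 1.59×10⁻¹¹ F.

15.9 pF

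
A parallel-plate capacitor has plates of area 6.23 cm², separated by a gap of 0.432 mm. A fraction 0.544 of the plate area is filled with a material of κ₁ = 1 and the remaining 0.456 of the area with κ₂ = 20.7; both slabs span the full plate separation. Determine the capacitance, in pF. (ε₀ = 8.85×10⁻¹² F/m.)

A = 6.23 cm² = 6.23×10⁻⁴ m².
Side-by-side slabs ⇒ two capacitors in parallel, each spanning the full gap.
C₁ = κ₁ε₀A₁/d = 1.00 × 8.85×10⁻¹² × 3.39×10⁻⁴ / 4.32×10⁻⁴ = 6.94×10⁻¹² F.
C₂ = κ₂ε₀A₂/d = 20.7 × 8.85×10⁻¹² × 2.84×10⁻⁴ / 4.32×10⁻⁴ = 1.20×10⁻¹⁰ F.
C = C₁ + C₂ = 1.27×10⁻¹⁰ F.

127 pF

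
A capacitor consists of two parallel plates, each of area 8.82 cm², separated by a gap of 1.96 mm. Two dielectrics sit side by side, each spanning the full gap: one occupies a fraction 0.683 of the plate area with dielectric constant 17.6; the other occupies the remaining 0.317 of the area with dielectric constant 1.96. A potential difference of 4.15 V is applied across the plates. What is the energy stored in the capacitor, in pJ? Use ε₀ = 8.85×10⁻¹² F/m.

434 pJ

A = 8.82 cm² = 8.82×10⁻⁴ m².
Side-by-side slabs ⇒ two capacitors in parallel, each spanning the full gap.
C₁ = κ₁ε₀A₁/d = 17.6 × 8.85×10⁻¹² × 6.02×10⁻⁴ / 1.96×10⁻³ = 4.79×10⁻¹¹ F.
C₂ = κ₂ε₀A₂/d = 1.96 × 8.85×10⁻¹² × 2.80×10⁻⁴ / 1.96×10⁻³ = 2.47×10⁻¹² F.
C = C₁ + C₂ = 5.03×10⁻¹¹ F.
U = ½CV² = ½ × 5.03×10⁻¹¹ × (4.15)² = 4.34×10⁻¹⁰ J.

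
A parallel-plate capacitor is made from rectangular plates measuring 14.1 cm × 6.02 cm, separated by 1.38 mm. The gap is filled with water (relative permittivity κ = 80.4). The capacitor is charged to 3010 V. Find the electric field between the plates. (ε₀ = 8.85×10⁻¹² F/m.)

E ≈ 2.18 MV/m

E = V/d = 3010 / 1.38×10⁻³ = 2.18×10⁶ V/m.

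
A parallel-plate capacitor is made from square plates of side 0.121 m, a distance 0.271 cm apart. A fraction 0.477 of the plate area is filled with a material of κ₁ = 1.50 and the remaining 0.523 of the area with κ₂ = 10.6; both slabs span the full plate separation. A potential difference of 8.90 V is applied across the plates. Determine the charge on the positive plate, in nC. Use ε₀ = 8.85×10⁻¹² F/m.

A = (0.121 m)² = 1.46×10⁻² m².
Side-by-side slabs ⇒ two capacitors in parallel, each spanning the full gap.
C₁ = κ₁ε₀A₁/d = 1.50 × 8.85×10⁻¹² × 6.98×10⁻³ / 2.71×10⁻³ = 3.42×10⁻¹¹ F.
C₂ = κ₂ε₀A₂/d = 10.6 × 8.85×10⁻¹² × 7.66×10⁻³ / 2.71×10⁻³ = 2.65×10⁻¹⁰ F.
C = C₁ + C₂ = 2.99×10⁻¹⁰ F.
Q = CV = 2.99×10⁻¹⁰ × 8.90 = 2.66×10⁻⁹ C.

Q ≈ 2.66 nC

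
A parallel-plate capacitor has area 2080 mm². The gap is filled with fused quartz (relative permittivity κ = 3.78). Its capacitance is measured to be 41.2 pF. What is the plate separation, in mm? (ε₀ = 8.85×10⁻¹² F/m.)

A = 2080 mm² = 2.08×10⁻³ m².
d = κε₀A/C = 3.78 × 8.85×10⁻¹² × 2.08×10⁻³ / 4.12×10⁻¹¹ = 1.69×10⁻³ m.

d ≈ 1.69 mm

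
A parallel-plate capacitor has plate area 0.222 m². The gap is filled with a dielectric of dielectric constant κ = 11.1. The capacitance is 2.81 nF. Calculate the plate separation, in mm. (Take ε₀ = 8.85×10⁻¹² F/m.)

d ≈ 7.76 mm

d = κε₀A/C = 11.1 × 8.85×10⁻¹² × 0.222 / 2.81×10⁻⁹ = 7.76×10⁻³ m.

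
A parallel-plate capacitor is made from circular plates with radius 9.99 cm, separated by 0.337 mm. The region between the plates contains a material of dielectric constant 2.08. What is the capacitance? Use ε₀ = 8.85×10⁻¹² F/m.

1.71 nF

A = π(9.99 cm)² = 3.14×10⁻² m².
C = κε₀A/d = 2.08 × 8.85×10⁻¹² × 3.14×10⁻² / 3.37×10⁻⁴ = 1.71×10⁻⁹ F.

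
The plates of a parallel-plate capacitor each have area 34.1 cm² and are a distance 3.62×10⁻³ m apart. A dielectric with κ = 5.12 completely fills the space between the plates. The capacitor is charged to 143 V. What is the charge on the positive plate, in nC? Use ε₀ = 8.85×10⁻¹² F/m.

A = 34.1 cm² = 3.41×10⁻³ m².
C = κε₀A/d = 5.12 × 8.85×10⁻¹² × 3.41×10⁻³ / 3.62×10⁻³ = 4.27×10⁻¹¹ F.
Q = CV = 4.27×10⁻¹¹ × 143 = 6.10×10⁻⁹ C.

6.10 nC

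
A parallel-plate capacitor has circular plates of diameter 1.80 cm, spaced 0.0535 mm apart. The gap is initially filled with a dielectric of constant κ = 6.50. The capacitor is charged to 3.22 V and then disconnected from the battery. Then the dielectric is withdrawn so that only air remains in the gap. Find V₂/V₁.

Isolated ⇒ Q is held fixed.
C₂ = 0.154 C₁ and V = Q/C, so V₂/V₁ = C₁/C₂ = 6.50.

6.50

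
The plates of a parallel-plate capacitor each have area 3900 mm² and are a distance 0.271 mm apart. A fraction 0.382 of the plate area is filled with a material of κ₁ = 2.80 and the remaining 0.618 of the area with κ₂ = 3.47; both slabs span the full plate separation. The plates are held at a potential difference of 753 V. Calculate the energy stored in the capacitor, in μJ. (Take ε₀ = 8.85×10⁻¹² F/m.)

A = 3900 mm² = 3.90×10⁻³ m².
Side-by-side slabs ⇒ two capacitors in parallel, each spanning the full gap.
C₁ = κ₁ε₀A₁/d = 2.80 × 8.85×10⁻¹² × 1.49×10⁻³ / 2.71×10⁻⁴ = 1.36×10⁻¹⁰ F.
C₂ = κ₂ε₀A₂/d = 3.47 × 8.85×10⁻¹² × 2.41×10⁻³ / 2.71×10⁻⁴ = 2.73×10⁻¹⁰ F.
C = C₁ + C₂ = 4.09×10⁻¹⁰ F.
U = ½CV² = ½ × 4.09×10⁻¹⁰ × (753)² = 1.16×10⁻⁴ J.

116 μJ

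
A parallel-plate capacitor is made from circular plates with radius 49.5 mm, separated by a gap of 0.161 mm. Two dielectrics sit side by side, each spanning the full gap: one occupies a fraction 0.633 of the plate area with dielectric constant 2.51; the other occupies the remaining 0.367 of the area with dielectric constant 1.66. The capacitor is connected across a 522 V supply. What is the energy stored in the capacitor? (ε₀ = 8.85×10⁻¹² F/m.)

A = π(49.5 mm)² = 7.70×10⁻³ m².
Side-by-side slabs ⇒ two capacitors in parallel, each spanning the full gap.
C₁ = κ₁ε₀A₁/d = 2.51 × 8.85×10⁻¹² × 4.87×10⁻³ / 1.61×10⁻⁴ = 6.72×10⁻¹⁰ F.
C₂ = κ₂ε₀A₂/d = 1.66 × 8.85×10⁻¹² × 2.83×10⁻³ / 1.61×10⁻⁴ = 2.58×10⁻¹⁰ F.
C = C₁ + C₂ = 9.30×10⁻¹⁰ F.
U = ½CV² = ½ × 9.30×10⁻¹⁰ × (522)² = 1.27×10⁻⁴ J.

127 μJ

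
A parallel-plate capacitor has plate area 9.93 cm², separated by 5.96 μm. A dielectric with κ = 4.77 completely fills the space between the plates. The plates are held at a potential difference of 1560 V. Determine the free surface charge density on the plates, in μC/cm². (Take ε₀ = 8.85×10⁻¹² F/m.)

σ ≈ 1.10 μC/cm²

A = 9.93 cm² = 9.93×10⁻⁴ m².
C = κε₀A/d = 4.77 × 8.85×10⁻¹² × 9.93×10⁻⁴ / 5.96×10⁻⁶ = 7.03×10⁻⁹ F.
σ = Q/A = CV/A = 7.03×10⁻⁹ × 1560 / 9.93×10⁻⁴ = 1.10×10⁻² C/m².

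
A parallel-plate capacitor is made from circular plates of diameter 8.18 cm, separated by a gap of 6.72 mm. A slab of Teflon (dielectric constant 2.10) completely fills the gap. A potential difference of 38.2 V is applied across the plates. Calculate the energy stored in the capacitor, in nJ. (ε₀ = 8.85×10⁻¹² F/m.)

A = π(8.18/2 cm)² = 5.26×10⁻³ m².
C = κε₀A/d = 2.10 × 8.85×10⁻¹² × 5.26×10⁻³ / 6.72×10⁻³ = 1.45×10⁻¹¹ F.
U = ½CV² = ½ × 1.45×10⁻¹¹ × (38.2)² = 1.06×10⁻⁸ J.

10.6 nJ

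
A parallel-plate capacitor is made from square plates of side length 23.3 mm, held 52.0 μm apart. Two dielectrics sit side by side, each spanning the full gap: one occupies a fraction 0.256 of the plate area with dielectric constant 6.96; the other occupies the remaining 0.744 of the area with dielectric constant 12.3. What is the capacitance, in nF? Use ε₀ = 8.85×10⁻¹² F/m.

A = (23.3 mm)² = 5.43×10⁻⁴ m².
Side-by-side slabs ⇒ two capacitors in parallel, each spanning the full gap.
C₁ = κ₁ε₀A₁/d = 6.96 × 8.85×10⁻¹² × 1.39×10⁻⁴ / 5.20×10⁻⁵ = 1.65×10⁻¹⁰ F.
C₂ = κ₂ε₀A₂/d = 12.3 × 8.85×10⁻¹² × 4.04×10⁻⁴ / 5.20×10⁻⁵ = 8.46×10⁻¹⁰ F.
C = C₁ + C₂ = 1.01×10⁻⁹ F.

C ≈ 1.01 nF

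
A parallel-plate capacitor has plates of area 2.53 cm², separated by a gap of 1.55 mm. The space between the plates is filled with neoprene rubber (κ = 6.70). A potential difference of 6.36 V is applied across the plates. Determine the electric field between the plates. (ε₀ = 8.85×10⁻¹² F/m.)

4.10 kV/m

E = V/d = 6.36 / 1.55×10⁻³ = 4.10×10³ V/m.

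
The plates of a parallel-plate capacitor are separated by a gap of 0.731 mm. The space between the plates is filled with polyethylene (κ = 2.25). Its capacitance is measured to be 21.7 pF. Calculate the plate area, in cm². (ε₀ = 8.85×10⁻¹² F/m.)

7.97 cm²

A = Cd/(κε₀) = 2.17×10⁻¹¹ × 7.31×10⁻⁴ / (2.25 × 8.85×10⁻¹²) = 7.97×10⁻⁴ m².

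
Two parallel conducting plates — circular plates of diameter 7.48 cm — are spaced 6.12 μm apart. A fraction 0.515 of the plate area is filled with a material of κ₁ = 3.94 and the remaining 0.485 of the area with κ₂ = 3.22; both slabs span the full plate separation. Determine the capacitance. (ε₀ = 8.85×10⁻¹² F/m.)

A = π(7.48/2 cm)² = 4.39×10⁻³ m².
Side-by-side slabs ⇒ two capacitors in parallel, each spanning the full gap.
C₁ = κ₁ε₀A₁/d = 3.94 × 8.85×10⁻¹² × 2.26×10⁻³ / 6.12×10⁻⁶ = 1.29×10⁻⁸ F.
C₂ = κ₂ε₀A₂/d = 3.22 × 8.85×10⁻¹² × 2.13×10⁻³ / 6.12×10⁻⁶ = 9.92×10⁻⁹ F.
C = C₁ + C₂ = 2.28×10⁻⁸ F.

22.8 nF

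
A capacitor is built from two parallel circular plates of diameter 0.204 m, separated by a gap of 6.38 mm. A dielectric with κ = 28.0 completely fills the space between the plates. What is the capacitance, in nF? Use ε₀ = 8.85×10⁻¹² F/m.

A = π(0.204/2 m)² = 3.27×10⁻² m².
C = κε₀A/d = 28.0 × 8.85×10⁻¹² × 3.27×10⁻² / 6.38×10⁻³ = 1.27×10⁻⁹ F.

C ≈ 1.27 nF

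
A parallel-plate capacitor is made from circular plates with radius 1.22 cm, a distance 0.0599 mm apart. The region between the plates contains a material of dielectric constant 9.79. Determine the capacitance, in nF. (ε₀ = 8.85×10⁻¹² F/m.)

0.676 nF

A = π(1.22 cm)² = 4.68×10⁻⁴ m².
C = κε₀A/d = 9.79 × 8.85×10⁻¹² × 4.68×10⁻⁴ / 5.99×10⁻⁵ = 6.76×10⁻¹⁰ F.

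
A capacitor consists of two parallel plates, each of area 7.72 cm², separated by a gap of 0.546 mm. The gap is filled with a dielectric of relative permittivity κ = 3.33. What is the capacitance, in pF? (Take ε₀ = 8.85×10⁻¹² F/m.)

41.7 pF

A = 7.72 cm² = 7.72×10⁻⁴ m².
C = κε₀A/d = 3.33 × 8.85×10⁻¹² × 7.72×10⁻⁴ / 5.46×10⁻⁴ = 4.17×10⁻¹¹ F.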